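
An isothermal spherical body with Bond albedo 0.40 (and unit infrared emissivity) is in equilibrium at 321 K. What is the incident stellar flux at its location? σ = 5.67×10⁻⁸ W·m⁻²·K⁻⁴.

S ≈ 4010 W/m²

(1−a)S·πr² = σ·4πr²·T⁴ ⇒ S = 4σT⁴/(1−a).
S = 4·5.67×10⁻⁸·1.062×10¹⁰/0.600.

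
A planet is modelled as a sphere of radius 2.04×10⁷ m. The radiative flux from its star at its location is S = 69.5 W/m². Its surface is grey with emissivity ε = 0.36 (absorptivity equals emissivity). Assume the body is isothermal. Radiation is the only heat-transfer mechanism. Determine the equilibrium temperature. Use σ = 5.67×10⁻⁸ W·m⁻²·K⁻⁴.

T ≈ 132 K

At equilibrium, absorbed power = emitted power.
Absorbing cross-section = πr² = 1.307×10¹⁵ m²; emitting surface = 4πr² = 5.230×10¹⁵ m² (ratio 4).
εS·A_cross = εσ·A_surf·T⁴  ⇒  T⁴ = S/(4σ)   (ε cancels).
T⁴ = 69.5/(4·5.67×10⁻⁸) = 3.064×10⁸ K⁴.
T = (3.064×10⁸)^(1/4).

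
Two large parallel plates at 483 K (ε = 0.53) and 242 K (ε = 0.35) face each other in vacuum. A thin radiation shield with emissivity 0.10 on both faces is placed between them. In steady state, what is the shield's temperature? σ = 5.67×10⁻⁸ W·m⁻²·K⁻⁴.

In steady state the net flux on the hot side equals that on the cold side.
σ(T₁⁴−T_s⁴)/D₁ = σ(T_s⁴−T₂⁴)/D₂, with D₁ = 1/ε₁+1/ε_s−1 = 10.89, D₂ = 1/ε_s+1/ε₂−1 = 11.86.
Solve for T_s⁴: T_s⁴ = (D₂·T₁⁴ + D₁·T₂⁴)/(D₁+D₂) = 3.001×10¹⁰ K⁴.

T_s ≈ 416 K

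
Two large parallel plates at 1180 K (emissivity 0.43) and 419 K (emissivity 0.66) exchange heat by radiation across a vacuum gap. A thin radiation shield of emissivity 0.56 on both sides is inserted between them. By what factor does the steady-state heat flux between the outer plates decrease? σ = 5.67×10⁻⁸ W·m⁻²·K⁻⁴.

factor ≈ 1.91

Without shield: q₀ = σΔ(T⁴)/(1/ε₁+1/ε₂−1) with denominator 2.841.
With shield the two gaps are in series; the resistances add: (1/ε₁+1/ε_s−1)+(1/ε_s+1/ε₂−1) = 3.111+2.301 = 5.412.
Heat-flux ratio q₀/q = 5.412/2.841.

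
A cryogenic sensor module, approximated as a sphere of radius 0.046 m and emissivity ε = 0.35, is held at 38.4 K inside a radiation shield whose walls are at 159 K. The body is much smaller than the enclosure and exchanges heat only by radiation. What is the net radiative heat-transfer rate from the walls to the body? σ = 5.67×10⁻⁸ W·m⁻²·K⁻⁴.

For a small grey body in a large enclosure: P_net = εσA(T_body⁴ − T_wall⁴).
A = 4πr² = 0.02659 m²; T_body⁴ − T_wall⁴ = 2.174×10⁶ − 6.391×10⁸ = -6.370×10⁸ K⁴.
|P_net| = 0.35·5.67×10⁻⁸·0.02659·6.370×10⁸.

P_net ≈ 0.336 W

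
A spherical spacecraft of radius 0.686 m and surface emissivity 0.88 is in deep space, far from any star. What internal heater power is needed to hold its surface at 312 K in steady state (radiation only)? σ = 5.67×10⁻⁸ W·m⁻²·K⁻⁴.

P = εσ·4πr²·T⁴.
4πr² = 5.914 m²; T⁴ = 9.476×10⁹ K⁴.
P = 0.88·5.67×10⁻⁸·5.914·9.476×10⁹.

P ≈ 2800 W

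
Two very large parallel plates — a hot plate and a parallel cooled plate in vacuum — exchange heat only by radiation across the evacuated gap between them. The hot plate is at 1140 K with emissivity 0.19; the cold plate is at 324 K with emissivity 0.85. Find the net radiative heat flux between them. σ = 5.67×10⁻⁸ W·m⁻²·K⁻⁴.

For two infinite grey parallel plates, q = σ(T₁⁴ − T₂⁴)/(1/ε₁ + 1/ε₂ − 1).
T₁⁴ − T₂⁴ = 1.689×10¹² − 1.102×10¹⁰ = 1.678×10¹² K⁴.
1/ε₁ + 1/ε₂ − 1 = 5.263 + 1.176 − 1 = 5.440.
q = 5.67×10⁻⁸ × 1.678×10¹² / 5.440.

q ≈ 17500 W/m²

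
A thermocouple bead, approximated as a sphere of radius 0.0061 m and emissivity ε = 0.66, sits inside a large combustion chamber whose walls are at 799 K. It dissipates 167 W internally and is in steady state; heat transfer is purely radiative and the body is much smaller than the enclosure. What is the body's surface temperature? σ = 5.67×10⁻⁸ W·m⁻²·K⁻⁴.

T ≈ 1780 K

For a small grey body in a large enclosure, net radiated power = εσA(T⁴ − T_w⁴).
Steady state: P = εσA(T⁴ − T_w⁴) with A = 4πr² = 4.676×10⁻⁴ m².
T⁴ = P/(εσA) + T_w⁴ = 167/(0.66·5.67×10⁻⁸·4.676×10⁻⁴) + (799)⁴
    = 9.544×10¹² + 4.076×10¹¹ = 9.951×10¹² K⁴.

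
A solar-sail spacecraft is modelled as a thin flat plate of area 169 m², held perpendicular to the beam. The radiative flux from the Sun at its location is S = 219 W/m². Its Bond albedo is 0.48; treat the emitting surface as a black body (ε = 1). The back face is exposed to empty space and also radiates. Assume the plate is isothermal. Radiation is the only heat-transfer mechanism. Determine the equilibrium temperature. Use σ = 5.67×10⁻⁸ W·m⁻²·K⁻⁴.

At equilibrium, absorbed power = emitted power.
Absorbing cross-section = A = 169.0 m²; emitting surface = 2A = 338.0 m² (ratio 2).
(1−a)S·A_cross = εσ·A_surf·T⁴  ⇒  T⁴ = (1−a)S/(2σ).
T⁴ = 0.520·219/(2·5.67×10⁻⁸) = 1.004×10⁹ K⁴.
T = (1.004×10⁹)^(1/4).

T ≈ 178 K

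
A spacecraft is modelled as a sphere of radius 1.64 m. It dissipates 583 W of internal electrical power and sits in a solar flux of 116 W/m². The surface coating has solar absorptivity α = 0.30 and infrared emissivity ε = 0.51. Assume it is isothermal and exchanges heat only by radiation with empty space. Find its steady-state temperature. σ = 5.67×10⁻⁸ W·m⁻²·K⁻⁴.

At steady state, absorbed solar power + internal power = radiated power.
Absorbed: α·S·A_cross = 0.30·116·8.450 = 294.0 W (cross-section πr²).
Total input = 294.0 + 583 = 877.0 W.
Radiated: εσ·A_surf·T⁴ with A_surf = 4πr² = 33.80 m².
T⁴ = 877.0/(0.51·5.67×10⁻⁸·33.80) = 8.974×10⁸ K⁴.

T ≈ 173 K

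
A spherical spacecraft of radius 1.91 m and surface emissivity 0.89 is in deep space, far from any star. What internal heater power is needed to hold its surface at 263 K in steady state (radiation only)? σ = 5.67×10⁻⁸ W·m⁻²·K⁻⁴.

P = εσ·4πr²·T⁴.
4πr² = 45.84 m²; T⁴ = 4.784×10⁹ K⁴.
P = 0.89·5.67×10⁻⁸·45.84·4.784×10⁹.

P ≈ 11100 W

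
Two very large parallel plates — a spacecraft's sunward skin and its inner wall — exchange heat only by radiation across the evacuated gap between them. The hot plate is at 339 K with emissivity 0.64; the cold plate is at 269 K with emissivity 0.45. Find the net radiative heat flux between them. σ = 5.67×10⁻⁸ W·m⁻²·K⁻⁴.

For two infinite grey parallel plates, q = σ(T₁⁴ − T₂⁴)/(1/ε₁ + 1/ε₂ − 1).
T₁⁴ − T₂⁴ = 1.321×10¹⁰ − 5.236×10⁹ = 7.971×10⁹ K⁴.
1/ε₁ + 1/ε₂ − 1 = 1.562 + 2.222 − 1 = 2.785.
q = 5.67×10⁻⁸ × 7.971×10⁹ / 2.785.

q ≈ 162 W/m²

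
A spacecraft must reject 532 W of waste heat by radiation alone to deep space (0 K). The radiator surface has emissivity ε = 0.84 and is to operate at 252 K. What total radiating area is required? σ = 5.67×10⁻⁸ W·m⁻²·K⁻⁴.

P = εσA T⁴ ⇒ A = P/(εσT⁴).
T⁴ = 4.033×10⁹ K⁴.
A = 532/(0.84 × 5.67×10⁻⁸ × 4.033×10⁹).

A ≈ 2.77 m²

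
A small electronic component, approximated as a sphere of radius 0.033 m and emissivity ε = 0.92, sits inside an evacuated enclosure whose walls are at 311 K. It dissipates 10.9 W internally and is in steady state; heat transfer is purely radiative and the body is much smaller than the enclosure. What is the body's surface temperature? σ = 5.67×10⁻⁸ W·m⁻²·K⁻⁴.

For a small grey body in a large enclosure, net radiated power = εσA(T⁴ − T_w⁴).
Steady state: P = εσA(T⁴ − T_w⁴) with A = 4πr² = 0.01368 m².
T⁴ = P/(εσA) + T_w⁴ = 10.9/(0.92·5.67×10⁻⁸·0.01368) + (311)⁴
    = 1.527×10¹⁰ + 9.355×10⁹ = 2.462×10¹⁰ K⁴.

T ≈ 396 K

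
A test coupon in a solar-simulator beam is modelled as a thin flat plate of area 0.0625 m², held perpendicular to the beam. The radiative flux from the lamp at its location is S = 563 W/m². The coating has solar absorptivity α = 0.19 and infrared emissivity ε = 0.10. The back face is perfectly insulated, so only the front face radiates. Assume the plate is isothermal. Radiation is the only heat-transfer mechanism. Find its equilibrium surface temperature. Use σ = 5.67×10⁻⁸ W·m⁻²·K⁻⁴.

At equilibrium, absorbed power = emitted power.
Absorbing cross-section = A = 0.06250 m²; emitting surface = A = 0.06250 m² (ratio 1).
αS·A_cross = εσ·A_surf·T⁴  ⇒  T⁴ = αS/(ε·1σ).
T⁴ = 0.190·563/(0.10·1·5.67×10⁻⁸) = 1.887×10¹⁰ K⁴.
T = (1.887×10¹⁰)^(1/4).

T ≈ 371 K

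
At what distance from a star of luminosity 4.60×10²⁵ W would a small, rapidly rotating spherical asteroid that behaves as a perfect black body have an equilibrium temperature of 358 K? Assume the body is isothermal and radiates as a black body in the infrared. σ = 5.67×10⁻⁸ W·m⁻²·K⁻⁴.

For an isothermal black-emitting sphere, (1−a)S·πr² = σ·4πr²·T⁴ ⇒ S = 4σT⁴/(1−a).
S = 4·5.67×10⁻⁸·(358)⁴/1.00 = 3725 W/m².
Flux falls as S = L/(4πd²), so d = √(L/(4πS)) = √(4.60×10²⁵/(4π·3725)).

d ≈ 3.13×10¹⁰ m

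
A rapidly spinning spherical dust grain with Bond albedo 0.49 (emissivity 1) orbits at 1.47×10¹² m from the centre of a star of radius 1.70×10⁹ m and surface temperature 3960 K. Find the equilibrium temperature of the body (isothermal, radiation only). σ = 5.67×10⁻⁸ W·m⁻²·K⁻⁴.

T ≈ 80.5 K

The star's surface emits σT_*⁴; at distance d the flux is S = σT_*⁴(R_*/d)².
S = 5.67×10⁻⁸·(3960)⁴·(1.70×10⁹/1.47×10¹²)² = 18.65 W/m².
For an isothermal sphere T⁴ = (1−a)S/(4σ) = 4.193×10⁷ K⁴.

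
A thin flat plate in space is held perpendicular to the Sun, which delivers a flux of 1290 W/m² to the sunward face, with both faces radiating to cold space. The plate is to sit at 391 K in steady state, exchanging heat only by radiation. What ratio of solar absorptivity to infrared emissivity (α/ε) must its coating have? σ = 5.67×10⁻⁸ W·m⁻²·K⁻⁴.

α/ε ≈ 2.05

Balance: αS·A = εσ·2A·T⁴ ⇒ α/ε = 2σT⁴/S.
α/ε = 2·5.67×10⁻⁸·(391)⁴/1290 = 2·5.67×10⁻⁸·2.337×10¹⁰/1290.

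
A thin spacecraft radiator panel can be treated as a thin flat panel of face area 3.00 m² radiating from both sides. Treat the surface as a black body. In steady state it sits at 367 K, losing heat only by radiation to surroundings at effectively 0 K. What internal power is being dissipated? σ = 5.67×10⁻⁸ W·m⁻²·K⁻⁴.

Steady state: P = εσA T⁴.
A = 2·3.00 = 6.000 m²; T⁴ = (367)⁴ = 1.814×10¹⁰ K⁴.
P = 1.0 × 5.67×10⁻⁸ × 6.000 × 1.814×10¹⁰.

P ≈ 6170 W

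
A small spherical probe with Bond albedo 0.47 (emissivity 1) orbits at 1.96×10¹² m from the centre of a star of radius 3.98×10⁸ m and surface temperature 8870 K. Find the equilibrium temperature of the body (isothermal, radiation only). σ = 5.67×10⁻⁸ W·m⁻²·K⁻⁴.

T ≈ 76.3 K

The star's surface emits σT_*⁴; at distance d the flux is S = σT_*⁴(R_*/d)².
S = 5.67×10⁻⁸·(8870)⁴·(3.98×10⁸/1.96×10¹²)² = 14.47 W/m².
For an isothermal sphere T⁴ = (1−a)S/(4σ) = 3.382×10⁷ K⁴.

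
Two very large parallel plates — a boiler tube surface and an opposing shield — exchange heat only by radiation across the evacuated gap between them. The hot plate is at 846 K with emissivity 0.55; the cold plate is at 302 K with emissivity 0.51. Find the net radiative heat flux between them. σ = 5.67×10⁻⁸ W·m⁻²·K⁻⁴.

For two infinite grey parallel plates, q = σ(T₁⁴ − T₂⁴)/(1/ε₁ + 1/ε₂ − 1).
T₁⁴ − T₂⁴ = 5.122×10¹¹ − 8.318×10⁹ = 5.039×10¹¹ K⁴.
1/ε₁ + 1/ε₂ − 1 = 1.818 + 1.961 − 1 = 2.779.
q = 5.67×10⁻⁸ × 5.039×10¹¹ / 2.779.

q ≈ 10300 W/m²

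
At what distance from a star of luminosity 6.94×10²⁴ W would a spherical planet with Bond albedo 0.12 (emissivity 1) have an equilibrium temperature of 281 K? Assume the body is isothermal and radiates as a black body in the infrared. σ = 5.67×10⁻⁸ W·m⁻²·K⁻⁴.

d ≈ 1.85×10¹⁰ m

For an isothermal black-emitting sphere, (1−a)S·πr² = σ·4πr²·T⁴ ⇒ S = 4σT⁴/(1−a).
S = 4·5.67×10⁻⁸·(281)⁴/0.880 = 1607 W/m².
Flux falls as S = L/(4πd²), so d = √(L/(4πS)) = √(6.94×10²⁴/(4π·1607)).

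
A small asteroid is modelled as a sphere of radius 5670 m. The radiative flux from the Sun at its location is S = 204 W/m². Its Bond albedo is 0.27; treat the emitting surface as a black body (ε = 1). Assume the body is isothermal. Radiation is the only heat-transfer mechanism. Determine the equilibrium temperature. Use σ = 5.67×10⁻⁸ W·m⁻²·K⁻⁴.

At equilibrium, absorbed power = emitted power.
Absorbing cross-section = πr² = 1.010×10⁸ m²; emitting surface = 4πr² = 4.040×10⁸ m² (ratio 4).
(1−a)S·A_cross = εσ·A_surf·T⁴  ⇒  T⁴ = (1−a)S/(4σ).
T⁴ = 0.730·204/(4·5.67×10⁻⁸) = 6.566×10⁸ K⁴.
T = (6.566×10⁸)^(1/4).

T ≈ 160 K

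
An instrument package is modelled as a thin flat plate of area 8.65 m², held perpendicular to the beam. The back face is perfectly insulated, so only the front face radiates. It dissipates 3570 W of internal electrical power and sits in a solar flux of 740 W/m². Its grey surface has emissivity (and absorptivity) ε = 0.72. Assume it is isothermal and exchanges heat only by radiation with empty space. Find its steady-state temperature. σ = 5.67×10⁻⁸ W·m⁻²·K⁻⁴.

At steady state, absorbed solar power + internal power = radiated power.
Absorbed: α·S·A_cross = 0.72·740·8.650 = 4609 W (cross-section A).
Total input = 4609 + 3570 = 8179 W.
Radiated: εσ·A_surf·T⁴ with A_surf = A = 8.650 m².
T⁴ = 8179/(0.72·5.67×10⁻⁸·8.650) = 2.316×10¹⁰ K⁴.

T ≈ 390 K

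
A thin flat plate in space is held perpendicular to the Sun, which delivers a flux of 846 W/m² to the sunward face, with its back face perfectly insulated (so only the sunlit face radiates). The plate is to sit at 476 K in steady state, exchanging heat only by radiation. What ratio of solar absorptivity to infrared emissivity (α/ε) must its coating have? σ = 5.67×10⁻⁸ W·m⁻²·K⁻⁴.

α/ε ≈ 3.44

Balance: αS·A = εσ·1A·T⁴ ⇒ α/ε = σT⁴/S.
α/ε = 5.67×10⁻⁸·(476)⁴/846 = 5.67×10⁻⁸·5.134×10¹⁰/846.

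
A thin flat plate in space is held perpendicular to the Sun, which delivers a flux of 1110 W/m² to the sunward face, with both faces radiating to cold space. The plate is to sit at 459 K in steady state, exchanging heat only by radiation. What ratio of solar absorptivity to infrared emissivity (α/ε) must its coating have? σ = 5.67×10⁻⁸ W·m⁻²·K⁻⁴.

α/ε ≈ 4.53

Balance: αS·A = εσ·2A·T⁴ ⇒ α/ε = 2σT⁴/S.
α/ε = 2·5.67×10⁻⁸·(459)⁴/1110 = 2·5.67×10⁻⁸·4.439×10¹⁰/1110.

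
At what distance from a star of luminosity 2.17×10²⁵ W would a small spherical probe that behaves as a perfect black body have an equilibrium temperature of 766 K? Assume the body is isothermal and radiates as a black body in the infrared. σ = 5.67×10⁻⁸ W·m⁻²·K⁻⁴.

d ≈ 4.70×10⁹ m

For an isothermal black-emitting sphere, (1−a)S·πr² = σ·4πr²·T⁴ ⇒ S = 4σT⁴/(1−a).
S = 4·5.67×10⁻⁸·(766)⁴/1.00 = 78080 W/m².
Flux falls as S = L/(4πd²), so d = √(L/(4πS)) = √(2.17×10²⁵/(4π·78080)).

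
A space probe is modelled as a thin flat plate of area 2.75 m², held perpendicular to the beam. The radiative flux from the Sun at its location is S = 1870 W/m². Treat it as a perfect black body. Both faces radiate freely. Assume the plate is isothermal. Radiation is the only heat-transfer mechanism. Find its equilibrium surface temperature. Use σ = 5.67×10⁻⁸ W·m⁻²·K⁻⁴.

T ≈ 358 K

At equilibrium, absorbed power = emitted power.
Absorbing cross-section = A = 2.750 m²; emitting surface = 2A = 5.500 m² (ratio 2).
S·A_cross = εσ·A_surf·T⁴  ⇒  T⁴ = S/(2σ).
T⁴ = 1.00·1870/(2·5.67×10⁻⁸) = 1.649×10¹⁰ K⁴.
T = (1.649×10¹⁰)^(1/4).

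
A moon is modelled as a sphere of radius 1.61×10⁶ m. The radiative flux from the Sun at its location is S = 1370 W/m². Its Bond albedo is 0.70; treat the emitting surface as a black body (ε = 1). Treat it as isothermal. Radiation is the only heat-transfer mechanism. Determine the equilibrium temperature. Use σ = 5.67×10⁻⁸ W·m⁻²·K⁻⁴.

T ≈ 206 K

At equilibrium, absorbed power = emitted power.
Absorbing cross-section = πr² = 8.143×10¹² m²; emitting surface = 4πr² = 3.257×10¹³ m² (ratio 4).
(1−a)S·A_cross = εσ·A_surf·T⁴  ⇒  T⁴ = (1−a)S/(4σ).
T⁴ = 0.300·1370/(4·5.67×10⁻⁸) = 1.812×10⁹ K⁴.
T = (1.812×10⁹)^(1/4).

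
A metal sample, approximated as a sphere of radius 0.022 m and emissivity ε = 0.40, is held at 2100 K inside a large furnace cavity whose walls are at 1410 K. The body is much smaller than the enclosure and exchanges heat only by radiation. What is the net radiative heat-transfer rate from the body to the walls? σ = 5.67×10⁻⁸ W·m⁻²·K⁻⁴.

For a small grey body in a large enclosure: P_net = εσA(T_body⁴ − T_wall⁴).
A = 4πr² = 0.006082 m²; T_body⁴ − T_wall⁴ = 1.945×10¹³ − 3.953×10¹² = 1.550×10¹³ K⁴.
|P_net| = 0.40·5.67×10⁻⁸·0.006082·1.550×10¹³.

P_net ≈ 2140 W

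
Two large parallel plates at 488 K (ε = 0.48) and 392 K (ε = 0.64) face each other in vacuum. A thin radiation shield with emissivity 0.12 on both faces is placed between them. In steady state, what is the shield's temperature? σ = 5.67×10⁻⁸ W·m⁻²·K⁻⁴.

T_s ≈ 446 K

In steady state the net flux on the hot side equals that on the cold side.
σ(T₁⁴−T_s⁴)/D₁ = σ(T_s⁴−T₂⁴)/D₂, with D₁ = 1/ε₁+1/ε_s−1 = 9.417, D₂ = 1/ε_s+1/ε₂−1 = 8.896.
Solve for T_s⁴: T_s⁴ = (D₂·T₁⁴ + D₁·T₂⁴)/(D₁+D₂) = 3.969×10¹⁰ K⁴.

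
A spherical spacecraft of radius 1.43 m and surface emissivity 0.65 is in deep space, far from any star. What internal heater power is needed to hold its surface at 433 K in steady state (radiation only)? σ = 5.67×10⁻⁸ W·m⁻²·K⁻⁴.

P ≈ 33300 W

P = εσ·4πr²·T⁴.
4πr² = 25.70 m²; T⁴ = 3.515×10¹⁰ K⁴.
P = 0.65·5.67×10⁻⁸·25.70·3.515×10¹⁰.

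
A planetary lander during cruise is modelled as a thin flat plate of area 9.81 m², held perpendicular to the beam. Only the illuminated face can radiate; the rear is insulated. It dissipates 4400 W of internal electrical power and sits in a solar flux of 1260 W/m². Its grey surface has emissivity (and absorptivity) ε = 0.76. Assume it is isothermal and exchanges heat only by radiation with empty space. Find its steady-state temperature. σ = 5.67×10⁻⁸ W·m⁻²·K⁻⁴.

T ≈ 425 K

At steady state, absorbed solar power + internal power = radiated power.
Absorbed: α·S·A_cross = 0.76·1260·9.810 = 9394 W (cross-section A).
Total input = 9394 + 4400 = 13790 W.
Radiated: εσ·A_surf·T⁴ with A_surf = A = 9.810 m².
T⁴ = 13790/(0.76·5.67×10⁻⁸·9.810) = 3.263×10¹⁰ K⁴.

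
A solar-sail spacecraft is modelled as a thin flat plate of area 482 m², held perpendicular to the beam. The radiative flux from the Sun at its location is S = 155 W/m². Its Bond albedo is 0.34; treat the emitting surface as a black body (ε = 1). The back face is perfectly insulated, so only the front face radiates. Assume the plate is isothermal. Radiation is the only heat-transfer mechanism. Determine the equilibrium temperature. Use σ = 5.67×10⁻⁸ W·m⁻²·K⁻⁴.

T ≈ 206 K

At equilibrium, absorbed power = emitted power.
Absorbing cross-section = A = 482.0 m²; emitting surface = A = 482.0 m² (ratio 1).
(1−a)S·A_cross = εσ·A_surf·T⁴  ⇒  T⁴ = (1−a)S/(1σ).
T⁴ = 0.660·155/(1·5.67×10⁻⁸) = 1.804×10⁹ K⁴.
T = (1.804×10⁹)^(1/4).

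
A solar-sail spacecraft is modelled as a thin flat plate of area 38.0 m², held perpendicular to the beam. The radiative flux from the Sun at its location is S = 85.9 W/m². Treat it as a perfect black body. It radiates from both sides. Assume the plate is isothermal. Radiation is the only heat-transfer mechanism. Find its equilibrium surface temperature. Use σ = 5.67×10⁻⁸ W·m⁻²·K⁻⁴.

T ≈ 166 K

At equilibrium, absorbed power = emitted power.
Absorbing cross-section = A = 38.00 m²; emitting surface = 2A = 76.00 m² (ratio 2).
S·A_cross = εσ·A_surf·T⁴  ⇒  T⁴ = S/(2σ).
T⁴ = 1.00·85.9/(2·5.67×10⁻⁸) = 7.575×10⁸ K⁴.
T = (7.575×10⁸)^(1/4).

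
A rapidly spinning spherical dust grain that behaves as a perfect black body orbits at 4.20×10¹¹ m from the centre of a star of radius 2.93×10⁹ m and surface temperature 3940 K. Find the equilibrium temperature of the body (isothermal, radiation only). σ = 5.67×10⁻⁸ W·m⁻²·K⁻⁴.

T ≈ 233 K

The star's surface emits σT_*⁴; at distance d the flux is S = σT_*⁴(R_*/d)².
S = 5.67×10⁻⁸·(3940)⁴·(2.93×10⁹/4.20×10¹¹)² = 665.0 W/m².
For an isothermal sphere T⁴ = (1−a)S/(4σ) = 2.932×10⁹ K⁴.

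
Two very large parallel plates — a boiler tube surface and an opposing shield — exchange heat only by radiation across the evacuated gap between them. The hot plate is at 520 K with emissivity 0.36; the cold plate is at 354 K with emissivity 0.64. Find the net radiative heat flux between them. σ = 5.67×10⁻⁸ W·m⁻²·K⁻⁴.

For two infinite grey parallel plates, q = σ(T₁⁴ − T₂⁴)/(1/ε₁ + 1/ε₂ − 1).
T₁⁴ − T₂⁴ = 7.312×10¹⁰ − 1.570×10¹⁰ = 5.741×10¹⁰ K⁴.
1/ε₁ + 1/ε₂ − 1 = 2.778 + 1.562 − 1 = 3.340.
q = 5.67×10⁻⁸ × 5.741×10¹⁰ / 3.340.

q ≈ 975 W/m²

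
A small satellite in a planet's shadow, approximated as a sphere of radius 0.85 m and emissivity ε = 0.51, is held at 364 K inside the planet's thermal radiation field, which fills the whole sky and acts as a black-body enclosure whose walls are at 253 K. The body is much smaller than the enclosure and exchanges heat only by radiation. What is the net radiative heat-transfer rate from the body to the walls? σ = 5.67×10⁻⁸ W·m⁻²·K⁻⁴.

P_net ≈ 3530 W

For a small grey body in a large enclosure: P_net = εσA(T_body⁴ − T_wall⁴).
A = 4πr² = 9.079 m²; T_body⁴ − T_wall⁴ = 1.756×10¹⁰ − 4.097×10⁹ = 1.346×10¹⁰ K⁴.
|P_net| = 0.51·5.67×10⁻⁸·9.079·1.346×10¹⁰.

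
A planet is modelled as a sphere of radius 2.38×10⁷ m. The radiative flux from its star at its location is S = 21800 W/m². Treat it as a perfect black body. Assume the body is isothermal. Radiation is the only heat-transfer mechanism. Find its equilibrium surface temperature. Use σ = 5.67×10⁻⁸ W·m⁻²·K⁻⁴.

T ≈ 557 K

At equilibrium, absorbed power = emitted power.
Absorbing cross-section = πr² = 1.780×10¹⁵ m²; emitting surface = 4πr² = 7.118×10¹⁵ m² (ratio 4).
S·A_cross = εσ·A_surf·T⁴  ⇒  T⁴ = S/(4σ).
T⁴ = 1.00·21800/(4·5.67×10⁻⁸) = 9.612×10¹⁰ K⁴.
T = (9.612×10¹⁰)^(1/4).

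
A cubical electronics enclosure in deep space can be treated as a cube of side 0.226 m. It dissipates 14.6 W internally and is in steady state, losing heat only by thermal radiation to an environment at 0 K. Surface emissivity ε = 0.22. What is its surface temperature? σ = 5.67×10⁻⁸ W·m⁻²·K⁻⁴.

Steady state: internal power = radiated power, P = εσA T⁴.
Radiating area A = 6L² = 0.3065 m².
T⁴ = P/(εσA) = 14.6/(0.22·5.67×10⁻⁸·0.3065) = 3.819×10⁹ K⁴.
T = (3.819×10⁹)^(1/4).

T ≈ 249 K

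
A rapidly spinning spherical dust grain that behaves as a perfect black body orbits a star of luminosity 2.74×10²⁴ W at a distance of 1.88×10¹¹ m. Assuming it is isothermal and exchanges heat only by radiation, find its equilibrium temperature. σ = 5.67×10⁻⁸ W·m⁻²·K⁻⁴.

T ≈ 72.2 K

First find the stellar flux at distance d: S = L/(4πd²) = 2.74×10²⁴/(4π·(1.88×10¹¹)²) = 6.169 W/m².
For an isothermal sphere, absorbed (1−a)S·πr² = emitted σ·4πr²·T⁴, so T⁴ = (1−a)S/(4σ).
T⁴ = 1.00·6.169/(4·5.67×10⁻⁸) = 2.720×10⁷ K⁴.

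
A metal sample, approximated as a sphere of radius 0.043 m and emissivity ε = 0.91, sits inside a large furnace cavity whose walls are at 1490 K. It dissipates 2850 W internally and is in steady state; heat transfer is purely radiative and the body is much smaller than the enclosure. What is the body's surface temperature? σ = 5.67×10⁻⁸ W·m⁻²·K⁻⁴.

T ≈ 1640 K

For a small grey body in a large enclosure, net radiated power = εσA(T⁴ − T_w⁴).
Steady state: P = εσA(T⁴ − T_w⁴) with A = 4πr² = 0.02324 m².
T⁴ = P/(εσA) + T_w⁴ = 2850/(0.91·5.67×10⁻⁸·0.02324) + (1490)⁴
    = 2.377×10¹² + 4.929×10¹² = 7.306×10¹² K⁴.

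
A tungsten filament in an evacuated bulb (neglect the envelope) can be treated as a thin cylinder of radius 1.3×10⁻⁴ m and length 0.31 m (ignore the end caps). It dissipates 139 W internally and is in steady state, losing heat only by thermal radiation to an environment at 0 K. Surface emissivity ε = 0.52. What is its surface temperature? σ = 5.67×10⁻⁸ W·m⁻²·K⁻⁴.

Steady state: internal power = radiated power, P = εσA T⁴.
Radiating area A = 2πrL = 2.532×10⁻⁴ m².
T⁴ = P/(εσA) = 139/(0.52·5.67×10⁻⁸·2.532×10⁻⁴) = 1.862×10¹³ K⁴.
T = (1.862×10¹³)^(1/4).

T ≈ 2080 K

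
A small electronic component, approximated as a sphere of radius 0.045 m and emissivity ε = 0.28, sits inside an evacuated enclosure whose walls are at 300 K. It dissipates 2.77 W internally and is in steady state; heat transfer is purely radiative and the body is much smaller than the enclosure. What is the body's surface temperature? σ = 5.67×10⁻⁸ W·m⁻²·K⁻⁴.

T ≈ 350 K

For a small grey body in a large enclosure, net radiated power = εσA(T⁴ − T_w⁴).
Steady state: P = εσA(T⁴ − T_w⁴) with A = 4πr² = 0.02545 m².
T⁴ = P/(εσA) + T_w⁴ = 2.77/(0.28·5.67×10⁻⁸·0.02545) + (300)⁴
    = 6.857×10⁹ + 8.100×10⁹ = 1.496×10¹⁰ K⁴.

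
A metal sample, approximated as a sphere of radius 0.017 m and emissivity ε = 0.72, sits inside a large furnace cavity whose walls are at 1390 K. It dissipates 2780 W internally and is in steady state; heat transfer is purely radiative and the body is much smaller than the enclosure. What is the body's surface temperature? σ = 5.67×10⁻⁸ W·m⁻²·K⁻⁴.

For a small grey body in a large enclosure, net radiated power = εσA(T⁴ − T_w⁴).
Steady state: P = εσA(T⁴ − T_w⁴) with A = 4πr² = 0.003632 m².
T⁴ = P/(εσA) + T_w⁴ = 2780/(0.72·5.67×10⁻⁸·0.003632) + (1390)⁴
    = 1.875×10¹³ + 3.733×10¹² = 2.248×10¹³ K⁴.

T ≈ 2180 K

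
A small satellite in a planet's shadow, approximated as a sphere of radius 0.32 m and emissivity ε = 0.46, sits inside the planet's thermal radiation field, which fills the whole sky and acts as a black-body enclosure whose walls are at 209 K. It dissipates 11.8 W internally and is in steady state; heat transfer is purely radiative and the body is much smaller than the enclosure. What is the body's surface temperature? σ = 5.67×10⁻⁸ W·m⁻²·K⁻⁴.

T ≈ 218 K

For a small grey body in a large enclosure, net radiated power = εσA(T⁴ − T_w⁴).
Steady state: P = εσA(T⁴ − T_w⁴) with A = 4πr² = 1.287 m².
T⁴ = P/(εσA) + T_w⁴ = 11.8/(0.46·5.67×10⁻⁸·1.287) + (209)⁴
    = 3.516×10⁸ + 1.908×10⁹ = 2.260×10⁹ K⁴.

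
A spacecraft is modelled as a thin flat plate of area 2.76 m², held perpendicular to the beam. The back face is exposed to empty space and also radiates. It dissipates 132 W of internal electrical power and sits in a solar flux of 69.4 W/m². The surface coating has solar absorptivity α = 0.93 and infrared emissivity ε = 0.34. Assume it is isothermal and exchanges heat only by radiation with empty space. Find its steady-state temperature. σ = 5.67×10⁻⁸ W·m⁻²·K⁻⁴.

T ≈ 232 K

At steady state, absorbed solar power + internal power = radiated power.
Absorbed: α·S·A_cross = 0.93·69.4·2.760 = 178.1 W (cross-section A).
Total input = 178.1 + 132 = 310.1 W.
Radiated: εσ·A_surf·T⁴ with A_surf = 2A = 5.520 m².
T⁴ = 310.1/(0.34·5.67×10⁻⁸·5.520) = 2.914×10⁹ K⁴.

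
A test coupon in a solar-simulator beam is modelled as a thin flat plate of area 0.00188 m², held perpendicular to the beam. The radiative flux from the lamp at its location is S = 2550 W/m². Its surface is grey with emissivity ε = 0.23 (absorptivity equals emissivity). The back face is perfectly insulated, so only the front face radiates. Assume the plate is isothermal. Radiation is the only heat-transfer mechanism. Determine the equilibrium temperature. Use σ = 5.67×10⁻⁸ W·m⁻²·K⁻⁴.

At equilibrium, absorbed power = emitted power.
Absorbing cross-section = A = 0.001880 m²; emitting surface = A = 0.001880 m² (ratio 1).
εS·A_cross = εσ·A_surf·T⁴  ⇒  T⁴ = S/(1σ)   (ε cancels).
T⁴ = 2550/(1·5.67×10⁻⁸) = 4.497×10¹⁰ K⁴.
T = (4.497×10¹⁰)^(1/4).

T ≈ 461 K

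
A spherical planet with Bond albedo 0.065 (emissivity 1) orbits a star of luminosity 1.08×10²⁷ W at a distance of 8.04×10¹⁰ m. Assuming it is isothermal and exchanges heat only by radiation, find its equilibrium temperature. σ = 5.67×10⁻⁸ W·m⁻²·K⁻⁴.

T ≈ 484 K

First find the stellar flux at distance d: S = L/(4πd²) = 1.08×10²⁷/(4π·(8.04×10¹⁰)²) = 13300 W/m².
For an isothermal sphere, absorbed (1−a)S·πr² = emitted σ·4πr²·T⁴, so T⁴ = (1−a)S/(4σ).
T⁴ = 0.935·13300/(4·5.67×10⁻⁸) = 5.481×10¹⁰ K⁴.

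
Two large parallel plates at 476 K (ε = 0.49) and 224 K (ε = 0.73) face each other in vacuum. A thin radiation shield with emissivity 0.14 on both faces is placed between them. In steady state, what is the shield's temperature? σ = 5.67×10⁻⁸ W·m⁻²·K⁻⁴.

In steady state the net flux on the hot side equals that on the cold side.
σ(T₁⁴−T_s⁴)/D₁ = σ(T_s⁴−T₂⁴)/D₂, with D₁ = 1/ε₁+1/ε_s−1 = 8.184, D₂ = 1/ε_s+1/ε₂−1 = 7.513.
Solve for T_s⁴: T_s⁴ = (D₂·T₁⁴ + D₁·T₂⁴)/(D₁+D₂) = 2.588×10¹⁰ K⁴.

T_s ≈ 401 K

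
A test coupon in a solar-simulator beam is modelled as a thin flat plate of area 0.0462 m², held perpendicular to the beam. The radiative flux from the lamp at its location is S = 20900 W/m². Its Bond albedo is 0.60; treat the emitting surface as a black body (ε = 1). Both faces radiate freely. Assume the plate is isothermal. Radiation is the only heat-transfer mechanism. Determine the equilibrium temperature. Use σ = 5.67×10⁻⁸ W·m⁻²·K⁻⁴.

At equilibrium, absorbed power = emitted power.
Absorbing cross-section = A = 0.04620 m²; emitting surface = 2A = 0.09240 m² (ratio 2).
(1−a)S·A_cross = εσ·A_surf·T⁴  ⇒  T⁴ = (1−a)S/(2σ).
T⁴ = 0.400·20900/(2·5.67×10⁻⁸) = 7.372×10¹⁰ K⁴.
T = (7.372×10¹⁰)^(1/4).

T ≈ 521 K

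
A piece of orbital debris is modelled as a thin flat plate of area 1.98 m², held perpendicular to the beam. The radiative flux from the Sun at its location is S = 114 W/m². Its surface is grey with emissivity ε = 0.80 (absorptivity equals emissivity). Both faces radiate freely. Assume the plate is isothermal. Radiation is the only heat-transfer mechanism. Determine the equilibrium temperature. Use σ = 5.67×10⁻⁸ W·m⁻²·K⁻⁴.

At equilibrium, absorbed power = emitted power.
Absorbing cross-section = A = 1.980 m²; emitting surface = 2A = 3.960 m² (ratio 2).
εS·A_cross = εσ·A_surf·T⁴  ⇒  T⁴ = S/(2σ)   (ε cancels).
T⁴ = 114/(2·5.67×10⁻⁸) = 1.005×10⁹ K⁴.
T = (1.005×10⁹)^(1/4).

T ≈ 178 K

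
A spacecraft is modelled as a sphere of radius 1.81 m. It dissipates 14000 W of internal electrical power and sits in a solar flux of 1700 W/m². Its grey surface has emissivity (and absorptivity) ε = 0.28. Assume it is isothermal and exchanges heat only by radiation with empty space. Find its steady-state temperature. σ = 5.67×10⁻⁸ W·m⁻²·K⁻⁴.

At steady state, absorbed solar power + internal power = radiated power.
Absorbed: α·S·A_cross = 0.28·1700·10.29 = 4899 W (cross-section πr²).
Total input = 4899 + 14000 = 18900 W.
Radiated: εσ·A_surf·T⁴ with A_surf = 4πr² = 41.17 m².
T⁴ = 18900/(0.28·5.67×10⁻⁸·41.17) = 2.892×10¹⁰ K⁴.

T ≈ 412 K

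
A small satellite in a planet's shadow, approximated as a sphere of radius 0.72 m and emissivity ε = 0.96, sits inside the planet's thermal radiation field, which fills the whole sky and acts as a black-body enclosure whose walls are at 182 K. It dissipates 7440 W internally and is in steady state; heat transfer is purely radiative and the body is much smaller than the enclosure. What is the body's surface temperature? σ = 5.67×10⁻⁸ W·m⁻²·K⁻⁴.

T ≈ 385 K

For a small grey body in a large enclosure, net radiated power = εσA(T⁴ − T_w⁴).
Steady state: P = εσA(T⁴ − T_w⁴) with A = 4πr² = 6.514 m².
T⁴ = P/(εσA) + T_w⁴ = 7440/(0.96·5.67×10⁻⁸·6.514) + (182)⁴
    = 2.098×10¹⁰ + 1.097×10⁹ = 2.208×10¹⁰ K⁴.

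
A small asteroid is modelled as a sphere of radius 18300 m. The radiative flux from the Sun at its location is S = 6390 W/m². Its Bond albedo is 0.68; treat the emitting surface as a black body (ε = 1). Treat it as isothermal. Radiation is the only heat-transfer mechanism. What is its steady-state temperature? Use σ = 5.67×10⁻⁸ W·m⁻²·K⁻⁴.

At equilibrium, absorbed power = emitted power.
Absorbing cross-section = πr² = 1.052×10⁹ m²; emitting surface = 4πr² = 4.208×10⁹ m² (ratio 4).
(1−a)S·A_cross = εσ·A_surf·T⁴  ⇒  T⁴ = (1−a)S/(4σ).
T⁴ = 0.320·6390/(4·5.67×10⁻⁸) = 9.016×10⁹ K⁴.
T = (9.016×10⁹)^(1/4).

T ≈ 308 K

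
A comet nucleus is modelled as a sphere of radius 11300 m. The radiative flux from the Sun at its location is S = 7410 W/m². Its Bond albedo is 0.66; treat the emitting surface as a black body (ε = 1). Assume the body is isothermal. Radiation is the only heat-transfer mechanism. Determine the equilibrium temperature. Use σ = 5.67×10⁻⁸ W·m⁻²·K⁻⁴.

T ≈ 325 K

At equilibrium, absorbed power = emitted power.
Absorbing cross-section = πr² = 4.011×10⁸ m²; emitting surface = 4πr² = 1.605×10⁹ m² (ratio 4).
(1−a)S·A_cross = εσ·A_surf·T⁴  ⇒  T⁴ = (1−a)S/(4σ).
T⁴ = 0.340·7410/(4·5.67×10⁻⁸) = 1.111×10¹⁰ K⁴.
T = (1.111×10¹⁰)^(1/4).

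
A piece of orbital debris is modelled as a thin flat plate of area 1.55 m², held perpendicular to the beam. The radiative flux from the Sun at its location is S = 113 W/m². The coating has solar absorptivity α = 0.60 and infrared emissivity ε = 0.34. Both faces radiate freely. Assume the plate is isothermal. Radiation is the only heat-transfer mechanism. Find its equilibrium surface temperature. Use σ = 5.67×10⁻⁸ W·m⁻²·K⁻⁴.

T ≈ 205 K

At equilibrium, absorbed power = emitted power.
Absorbing cross-section = A = 1.550 m²; emitting surface = 2A = 3.100 m² (ratio 2).
αS·A_cross = εσ·A_surf·T⁴  ⇒  T⁴ = αS/(ε·2σ).
T⁴ = 0.600·113/(0.34·2·5.67×10⁻⁸) = 1.758×10⁹ K⁴.
T = (1.758×10⁹)^(1/4).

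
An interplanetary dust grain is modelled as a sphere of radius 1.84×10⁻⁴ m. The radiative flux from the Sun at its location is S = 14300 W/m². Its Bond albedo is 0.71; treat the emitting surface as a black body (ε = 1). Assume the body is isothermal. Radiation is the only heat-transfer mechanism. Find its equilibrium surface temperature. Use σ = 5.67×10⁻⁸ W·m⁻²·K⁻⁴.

T ≈ 368 K

At equilibrium, absorbed power = emitted power.
Absorbing cross-section = πr² = 1.064×10⁻⁷ m²; emitting surface = 4πr² = 4.254×10⁻⁷ m² (ratio 4).
(1−a)S·A_cross = εσ·A_surf·T⁴  ⇒  T⁴ = (1−a)S/(4σ).
T⁴ = 0.290·14300/(4·5.67×10⁻⁸) = 1.828×10¹⁰ K⁴.
T = (1.828×10¹⁰)^(1/4).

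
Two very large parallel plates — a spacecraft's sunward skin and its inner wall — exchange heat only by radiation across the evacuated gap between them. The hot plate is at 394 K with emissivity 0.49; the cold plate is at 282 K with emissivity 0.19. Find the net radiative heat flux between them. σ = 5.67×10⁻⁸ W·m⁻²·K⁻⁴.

q ≈ 160 W/m²

For two infinite grey parallel plates, q = σ(T₁⁴ − T₂⁴)/(1/ε₁ + 1/ε₂ − 1).
T₁⁴ − T₂⁴ = 2.410×10¹⁰ − 6.324×10⁹ = 1.777×10¹⁰ K⁴.
1/ε₁ + 1/ε₂ − 1 = 2.041 + 5.263 − 1 = 6.304.
q = 5.67×10⁻⁸ × 1.777×10¹⁰ / 6.304.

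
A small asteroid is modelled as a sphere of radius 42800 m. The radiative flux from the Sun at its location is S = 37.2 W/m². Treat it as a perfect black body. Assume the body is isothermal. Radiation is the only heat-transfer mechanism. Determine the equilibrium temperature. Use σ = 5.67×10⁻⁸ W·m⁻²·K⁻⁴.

T ≈ 113 K

At equilibrium, absorbed power = emitted power.
Absorbing cross-section = πr² = 5.755×10⁹ m²; emitting surface = 4πr² = 2.302×10¹⁰ m² (ratio 4).
S·A_cross = εσ·A_surf·T⁴  ⇒  T⁴ = S/(4σ).
T⁴ = 1.00·37.2/(4·5.67×10⁻⁸) = 1.640×10⁸ K⁴.
T = (1.640×10⁸)^(1/4).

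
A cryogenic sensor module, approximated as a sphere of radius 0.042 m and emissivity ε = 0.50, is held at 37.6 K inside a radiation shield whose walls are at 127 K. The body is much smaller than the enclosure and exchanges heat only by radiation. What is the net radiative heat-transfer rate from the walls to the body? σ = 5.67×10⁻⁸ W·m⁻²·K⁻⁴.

For a small grey body in a large enclosure: P_net = εσA(T_body⁴ − T_wall⁴).
A = 4πr² = 0.02217 m²; T_body⁴ − T_wall⁴ = 1.999×10⁶ − 2.601×10⁸ = -2.581×10⁸ K⁴.
|P_net| = 0.50·5.67×10⁻⁸·0.02217·2.581×10⁸.

P_net ≈ 0.162 W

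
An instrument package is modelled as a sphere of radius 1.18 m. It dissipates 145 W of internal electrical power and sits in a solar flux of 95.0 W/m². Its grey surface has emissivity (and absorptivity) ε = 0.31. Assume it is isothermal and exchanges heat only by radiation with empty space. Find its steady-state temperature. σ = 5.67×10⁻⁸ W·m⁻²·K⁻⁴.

T ≈ 173 K

At steady state, absorbed solar power + internal power = radiated power.
Absorbed: α·S·A_cross = 0.31·95.0·4.374 = 128.8 W (cross-section πr²).
Total input = 128.8 + 145 = 273.8 W.
Radiated: εσ·A_surf·T⁴ with A_surf = 4πr² = 17.50 m².
T⁴ = 273.8/(0.31·5.67×10⁻⁸·17.50) = 8.903×10⁸ K⁴.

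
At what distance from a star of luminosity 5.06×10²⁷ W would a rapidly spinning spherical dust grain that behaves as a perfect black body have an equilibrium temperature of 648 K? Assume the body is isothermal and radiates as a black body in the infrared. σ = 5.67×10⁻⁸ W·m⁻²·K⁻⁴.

For an isothermal black-emitting sphere, (1−a)S·πr² = σ·4πr²·T⁴ ⇒ S = 4σT⁴/(1−a).
S = 4·5.67×10⁻⁸·(648)⁴/1.00 = 39990 W/m².
Flux falls as S = L/(4πd²), so d = √(L/(4πS)) = √(5.06×10²⁷/(4π·39990)).

d ≈ 1.00×10¹¹ m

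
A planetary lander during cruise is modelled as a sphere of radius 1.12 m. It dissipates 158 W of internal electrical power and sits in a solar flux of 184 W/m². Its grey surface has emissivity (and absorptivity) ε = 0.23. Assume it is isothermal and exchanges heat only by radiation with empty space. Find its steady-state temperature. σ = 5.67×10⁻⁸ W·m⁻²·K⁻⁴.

At steady state, absorbed solar power + internal power = radiated power.
Absorbed: α·S·A_cross = 0.23·184·3.941 = 166.8 W (cross-section πr²).
Total input = 166.8 + 158 = 324.8 W.
Radiated: εσ·A_surf·T⁴ with A_surf = 4πr² = 15.76 m².
T⁴ = 324.8/(0.23·5.67×10⁻⁸·15.76) = 1.580×10⁹ K⁴.

T ≈ 199 K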